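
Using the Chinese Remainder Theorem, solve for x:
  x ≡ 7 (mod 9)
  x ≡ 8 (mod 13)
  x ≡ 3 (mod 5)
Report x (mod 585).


Moduli 9, 13, 5 are pairwise coprime; by CRT there is a unique solution modulo M = 9 · 13 · 5 = 585.
Solve pairwise, accumulating the modulus:
  Start with x ≡ 7 (mod 9).
  Combine with x ≡ 8 (mod 13): since gcd(9, 13) = 1, we get a unique residue mod 117.
    Write x = 7 + 9·t and substitute into x ≡ 8 (mod 13): 9·t ≡ 8 − 7 = 1 (mod 13).
    The inverse of 9 mod 13 is 3 (since 9·3 = 27 = 2·13 + 1), so t ≡ 3·1 = 3 ≡ 3 (mod 13).
    Then x = 7 + 9·3 = 34, valid modulo lcm(9, 13) = 117: x ≡ 34 (mod 117).
  Combine with x ≡ 3 (mod 5): since gcd(117, 5) = 1, we get a unique residue mod 585.
    Write x = 34 + 117·t and substitute into x ≡ 3 (mod 5): 117·t ≡ 3 − 34 = -31 (mod 5).
    Reduce coefficients mod 5: 2·t ≡ 4 (mod 5).
    The inverse of 2 mod 5 is 3 (since 2·3 = 6 = 1·5 + 1), so t ≡ 3·4 = 12 ≡ 2 (mod 5).
    Then x = 34 + 117·2 = 268, valid modulo lcm(117, 5) = 585: x ≡ 268 (mod 585).
Verify: 268 mod 9 = 7 ✓, 268 mod 13 = 8 ✓, 268 mod 5 = 3 ✓.

x ≡ 268 (mod 585).


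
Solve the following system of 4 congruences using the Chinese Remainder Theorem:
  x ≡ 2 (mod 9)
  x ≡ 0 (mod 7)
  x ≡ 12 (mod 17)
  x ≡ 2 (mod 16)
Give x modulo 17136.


Product of moduli M = 9 · 7 · 17 · 16 = 17136.
Merge one congruence at a time:
  Start: x ≡ 2 (mod 9).
  Combine with x ≡ 0 (mod 7); new modulus lcm = 63.
    Write x = 2 + 9·t and substitute into x ≡ 0 (mod 7): 9·t ≡ 0 − 2 = -2 (mod 7).
    Reduce coefficients mod 7: 2·t ≡ 5 (mod 7).
    The inverse of 2 mod 7 is 4 (since 2·4 = 8 = 1·7 + 1), so t ≡ 4·5 = 20 ≡ 6 (mod 7).
    Then x = 2 + 9·6 = 56, valid modulo lcm(9, 7) = 63: x ≡ 56 (mod 63).
  Combine with x ≡ 12 (mod 17); new modulus lcm = 1071.
    Write x = 56 + 63·t and substitute into x ≡ 12 (mod 17): 63·t ≡ 12 − 56 = -44 (mod 17).
    Reduce coefficients mod 17: 12·t ≡ 7 (mod 17).
    The inverse of 12 mod 17 is 10 (since 12·10 = 120 = 7·17 + 1), so t ≡ 10·7 = 70 ≡ 2 (mod 17).
    Then x = 56 + 63·2 = 182, valid modulo lcm(63, 17) = 1071: x ≡ 182 (mod 1071).
  Combine with x ≡ 2 (mod 16); new modulus lcm = 17136.
    Write x = 182 + 1071·t and substitute into x ≡ 2 (mod 16): 1071·t ≡ 2 − 182 = -180 (mod 16).
    Reduce coefficients mod 16: 15·t ≡ 12 (mod 16).
    The inverse of 15 mod 16 is 15 (since 15·15 = 225 = 14·16 + 1), so t ≡ 15·12 = 180 ≡ 4 (mod 16).
    Then x = 182 + 1071·4 = 4466, valid modulo lcm(1071, 16) = 17136: x ≡ 4466 (mod 17136).
Verify against each original: 4466 mod 9 = 2, 4466 mod 7 = 0, 4466 mod 17 = 12, 4466 mod 16 = 2.

x ≡ 4466 (mod 17136).


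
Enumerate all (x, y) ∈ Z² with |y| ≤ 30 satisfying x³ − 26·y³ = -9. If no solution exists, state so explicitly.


The equation is x³ - 26y³ = -9. For fixed y, x³ = 26·y³ − 9, so a solution requires the RHS to be a perfect cube.
Strategy: iterate y from -30 to 30, compute RHS = 26·y³ − 9, and check whether it is a (positive or negative) perfect cube.
Check small values of y:
  y = 0: RHS = -9 is not a perfect cube.
  y = 1: RHS = 17 is not a perfect cube.
  y = -1: RHS = -35 is not a perfect cube.
  y = 2: RHS = 199 is not a perfect cube.
  y = -2: RHS = -217 is not a perfect cube.
  y = 3: RHS = 693 is not a perfect cube.
  y = -3: RHS = -711 is not a perfect cube.
Continuing the search up to |y| = 30 finds no solutions either.
No (x, y) in the scanned range satisfies the equation.

No integer solutions with |y| ≤ 30.


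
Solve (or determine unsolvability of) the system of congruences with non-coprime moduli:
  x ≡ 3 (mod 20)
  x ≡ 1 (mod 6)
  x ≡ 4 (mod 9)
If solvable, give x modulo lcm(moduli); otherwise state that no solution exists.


Moduli 20, 6, 9 are not pairwise coprime, so CRT works modulo lcm(m_i) when all pairwise compatibility conditions hold.
Pairwise compatibility: gcd(m_i, m_j) must divide a_i - a_j for every pair.
Merge one congruence at a time:
  Start: x ≡ 3 (mod 20).
  Combine with x ≡ 1 (mod 6): gcd(20, 6) = 2; 1 - 3 = -2, which IS divisible by 2, so compatible.
    Write x = 3 + 20·t and substitute into x ≡ 1 (mod 6): 20·t ≡ 1 − 3 = -2 (mod 6).
    Divide the congruence (and modulus) by g = 2: 10·t ≡ -1 (mod 3).
    Reduce coefficients mod 3: 1·t ≡ 2 (mod 3).
    So t ≡ 2 (mod 3).
    Then x = 3 + 20·2 = 43, valid modulo lcm(20, 6) = 60: x ≡ 43 (mod 60).
  Combine with x ≡ 4 (mod 9): gcd(60, 9) = 3; 4 - 43 = -39, which IS divisible by 3, so compatible.
    Write x = 43 + 60·t and substitute into x ≡ 4 (mod 9): 60·t ≡ 4 − 43 = -39 (mod 9).
    Divide the congruence (and modulus) by g = 3: 20·t ≡ -13 (mod 3).
    Reduce coefficients mod 3: 2·t ≡ 2 (mod 3).
    The inverse of 2 mod 3 is 2 (since 2·2 = 4 = 1·3 + 1), so t ≡ 2·2 = 4 ≡ 1 (mod 3).
    Then x = 43 + 60·1 = 103, valid modulo lcm(60, 9) = 180: x ≡ 103 (mod 180).
Verify: 103 mod 20 = 3, 103 mod 6 = 1, 103 mod 9 = 4.

x ≡ 103 (mod 180).


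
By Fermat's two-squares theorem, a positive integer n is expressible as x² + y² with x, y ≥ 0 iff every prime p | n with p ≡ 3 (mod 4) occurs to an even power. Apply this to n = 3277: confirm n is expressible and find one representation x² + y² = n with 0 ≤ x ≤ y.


Step 1: Factor n = 3277 = 29 · 113.
Step 2: Check the mod-4 condition on each prime factor: 29 ≡ 1 (mod 4), exponent 1; 113 ≡ 1 (mod 4), exponent 1.
All primes ≡ 3 (mod 4) appear to even exponent (or don't appear), so by the two-squares theorem n IS expressible as a sum of two squares.
Step 3: Build a representation. Here n = 29 · 113 is a product of primes ≡ 1 (mod 4). Each prime p ≡ 1 (mod 4) is itself a sum of two squares; find a² by testing p − a² for a perfect square:
  29: 29 − 1² = 28, 29 − 2² = 25 = 5² ⇒ 29 = 2² + 5².
  113: 113 − 1² = 112, 113 − 2² = 109, 113 − 3² = 104, 113 − 4² = 97, 113 − 5² = 88, 113 − 6² = 77, 113 − 7² = 64 = 8² ⇒ 113 = 7² + 8².
  Combine using the Brahmagupta–Fibonacci identity (a² + b²)(c² + d²) = (ac − bd)² + (ad + bc)² = (ac + bd)² + (ad − bc)²:
  29 · 113 = 3277: from (2² + 5²)(7² + 8²), take (2·7 − 5·8, 2·8 + 5·7) = (14 − 40, 16 + 35) = (-26, 51); dropping signs (only squares matter) gives (26, 51); check 26² + 51² = 676 + 2601 = 3277 ✓.
Step 4: Order so x ≤ y and verify: 26² + 51² = 676 + 2601 = 3277 = n. ✓

n = 3277 = 26² + 51² (one valid representation with x ≤ y).


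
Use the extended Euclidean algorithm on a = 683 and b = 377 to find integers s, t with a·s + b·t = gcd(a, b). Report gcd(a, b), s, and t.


Euclidean algorithm on (683, 377) — divide until remainder is 0:
  683 = 1 · 377 + 306
  377 = 1 · 306 + 71
  306 = 4 · 71 + 22
  71 = 3 · 22 + 5
  22 = 4 · 5 + 2
  5 = 2 · 2 + 1
  2 = 2 · 1 + 0
gcd(683, 377) = 1.
Track Bezout coefficients alongside the remainders: start with r₀ = 683 = a·1 + b·0 (s = 1, t = 0) and r₁ = 377 = a·0 + b·1 (s = 0, t = 1); each new remainder r_{k+1} = r_{k-1} − q_k·r_k inherits s_{k+1} = s_{k-1} − q_k·s_k, t_{k+1} = t_{k-1} − q_k·t_k, so r_k = a·s_k + b·t_k at every step:
  q = 1: r = 306, s = 1 − 1·0 = 1, t = 0 − 1·1 = -1  (check: 683·1 + 377·(-1) = 306)
  q = 1: r = 71, s = 0 − 1·1 = -1, t = 1 − 1·(-1) = 2  (check: 683·(-1) + 377·2 = 71)
  q = 4: r = 22, s = 1 − 4·(-1) = 5, t = -1 − 4·2 = -9  (check: 683·5 + 377·(-9) = 22)
  q = 3: r = 5, s = -1 − 3·5 = -16, t = 2 − 3·(-9) = 29  (check: 683·(-16) + 377·29 = 5)
  q = 4: r = 2, s = 5 − 4·(-16) = 69, t = -9 − 4·29 = -125  (check: 683·69 + 377·(-125) = 2)
  q = 2: r = 1, s = -16 − 2·69 = -154, t = 29 − 2·(-125) = 279  (check: 683·(-154) + 377·279 = 1)
The row with r = 1 (the gcd) gives the Bezout coefficients s = -154, t = 279.
Result: 683 · (-154) + 377 · (279) = 1.

gcd(683, 377) = 1; s = -154, t = 279 (check: 683·(-154) + 377·279 = 1).


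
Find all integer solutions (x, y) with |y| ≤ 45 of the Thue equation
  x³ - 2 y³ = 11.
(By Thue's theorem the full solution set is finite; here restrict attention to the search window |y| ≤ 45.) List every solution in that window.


The equation is x³ - 2y³ = 11. For fixed y, x³ = 2·y³ + 11, so a solution requires the RHS to be a perfect cube.
Strategy: iterate y from -45 to 45, compute RHS = 2·y³ + 11, and check whether it is a (positive or negative) perfect cube.
Check small values of y:
  y = 0: RHS = 11 is not a perfect cube.
  y = 1: RHS = 13 is not a perfect cube.
  y = -1: RHS = 9 is not a perfect cube.
  y = 2: RHS = 27 = (3)³ ⇒ x = 3 works.
  y = -2: RHS = -5 is not a perfect cube.
  y = 3: RHS = 65 is not a perfect cube.
  y = -3: RHS = -43 is not a perfect cube.
Continuing the search up to |y| = 45 finds no further solutions beyond those listed.
Collected solutions: (3, 2).

Solutions (with |y| ≤ 45): (3, 2).


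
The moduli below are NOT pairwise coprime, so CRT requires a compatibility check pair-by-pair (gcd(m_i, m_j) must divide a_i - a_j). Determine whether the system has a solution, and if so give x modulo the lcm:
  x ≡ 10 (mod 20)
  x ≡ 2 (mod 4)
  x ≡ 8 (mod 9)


Moduli 20, 4, 9 are not pairwise coprime, so CRT works modulo lcm(m_i) when all pairwise compatibility conditions hold.
Pairwise compatibility: gcd(m_i, m_j) must divide a_i - a_j for every pair.
Merge one congruence at a time:
  Start: x ≡ 10 (mod 20).
  Combine with x ≡ 2 (mod 4): gcd(20, 4) = 4; 2 - 10 = -8, which IS divisible by 4, so compatible.
    Write x = 10 + 20·t and substitute into x ≡ 2 (mod 4): 20·t ≡ 2 − 10 = -8 (mod 4).
    Divide the congruence (and modulus) by g = 4: 5·t ≡ -2 (mod 1).
    Modulo 1 every t works; take t = 0.
    Then x = 10 + 20·0 = 10, valid modulo lcm(20, 4) = 20: x ≡ 10 (mod 20).
  Combine with x ≡ 8 (mod 9): gcd(20, 9) = 1; 8 - 10 = -2, which IS divisible by 1, so compatible.
    Write x = 10 + 20·t and substitute into x ≡ 8 (mod 9): 20·t ≡ 8 − 10 = -2 (mod 9).
    Reduce coefficients mod 9: 2·t ≡ 7 (mod 9).
    The inverse of 2 mod 9 is 5 (since 2·5 = 10 = 1·9 + 1), so t ≡ 5·7 = 35 ≡ 8 (mod 9).
    Then x = 10 + 20·8 = 170, valid modulo lcm(20, 9) = 180: x ≡ 170 (mod 180).
Verify: 170 mod 20 = 10, 170 mod 4 = 2, 170 mod 9 = 8.

x ≡ 170 (mod 180).


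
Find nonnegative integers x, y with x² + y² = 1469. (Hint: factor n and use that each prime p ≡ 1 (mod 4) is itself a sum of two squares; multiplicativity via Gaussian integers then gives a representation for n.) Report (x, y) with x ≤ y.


Step 1: Factor n = 1469 = 13 · 113.
Step 2: Check the mod-4 condition on each prime factor: 13 ≡ 1 (mod 4), exponent 1; 113 ≡ 1 (mod 4), exponent 1.
All primes ≡ 3 (mod 4) appear to even exponent (or don't appear), so by the two-squares theorem n IS expressible as a sum of two squares.
Step 3: Build a representation. Here n = 13 · 113 is a product of primes ≡ 1 (mod 4). Each prime p ≡ 1 (mod 4) is itself a sum of two squares; find a² by testing p − a² for a perfect square:
  13: 13 − 1² = 12, 13 − 2² = 9 = 3² ⇒ 13 = 2² + 3².
  113: 113 − 1² = 112, 113 − 2² = 109, 113 − 3² = 104, 113 − 4² = 97, 113 − 5² = 88, 113 − 6² = 77, 113 − 7² = 64 = 8² ⇒ 113 = 7² + 8².
  Combine using the Brahmagupta–Fibonacci identity (a² + b²)(c² + d²) = (ac − bd)² + (ad + bc)² = (ac + bd)² + (ad − bc)²:
  13 · 113 = 1469: from (2² + 3²)(7² + 8²), take (2·7 − 3·8, 2·8 + 3·7) = (14 − 24, 16 + 21) = (-10, 37); dropping signs (only squares matter) gives (10, 37); check 10² + 37² = 100 + 1369 = 1469 ✓.
Step 4: Order so x ≤ y and verify: 10² + 37² = 100 + 1369 = 1469 = n. ✓

n = 1469 = 10² + 37² (one valid representation with x ≤ y).


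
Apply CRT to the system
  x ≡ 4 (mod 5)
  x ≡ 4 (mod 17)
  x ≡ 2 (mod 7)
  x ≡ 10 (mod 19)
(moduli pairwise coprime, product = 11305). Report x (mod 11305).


Product of moduli M = 5 · 17 · 7 · 19 = 11305.
Merge one congruence at a time:
  Start: x ≡ 4 (mod 5).
  Combine with x ≡ 4 (mod 17); new modulus lcm = 85.
    Write x = 4 + 5·t and substitute into x ≡ 4 (mod 17): 5·t ≡ 4 − 4 = 0 (mod 17).
    The inverse of 5 mod 17 is 7 (since 5·7 = 35 = 2·17 + 1), so t ≡ 7·0 = 0 ≡ 0 (mod 17).
    Then x = 4 + 5·0 = 4, valid modulo lcm(5, 17) = 85: x ≡ 4 (mod 85).
  Combine with x ≡ 2 (mod 7); new modulus lcm = 595.
    Write x = 4 + 85·t and substitute into x ≡ 2 (mod 7): 85·t ≡ 2 − 4 = -2 (mod 7).
    Reduce coefficients mod 7: 1·t ≡ 5 (mod 7).
    So t ≡ 5 (mod 7).
    Then x = 4 + 85·5 = 429, valid modulo lcm(85, 7) = 595: x ≡ 429 (mod 595).
  Combine with x ≡ 10 (mod 19); new modulus lcm = 11305.
    Write x = 429 + 595·t and substitute into x ≡ 10 (mod 19): 595·t ≡ 10 − 429 = -419 (mod 19).
    Reduce coefficients mod 19: 6·t ≡ 18 (mod 19).
    The inverse of 6 mod 19 is 16 (since 6·16 = 96 = 5·19 + 1), so t ≡ 16·18 = 288 ≡ 3 (mod 19).
    Then x = 429 + 595·3 = 2214, valid modulo lcm(595, 19) = 11305: x ≡ 2214 (mod 11305).
Verify against each original: 2214 mod 5 = 4, 2214 mod 17 = 4, 2214 mod 7 = 2, 2214 mod 19 = 10.

x ≡ 2214 (mod 11305).


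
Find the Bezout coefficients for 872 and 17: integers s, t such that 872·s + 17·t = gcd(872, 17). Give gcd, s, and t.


Euclidean algorithm on (872, 17) — divide until remainder is 0:
  872 = 51 · 17 + 5
  17 = 3 · 5 + 2
  5 = 2 · 2 + 1
  2 = 2 · 1 + 0
gcd(872, 17) = 1.
Track Bezout coefficients alongside the remainders: start with r₀ = 872 = a·1 + b·0 (s = 1, t = 0) and r₁ = 17 = a·0 + b·1 (s = 0, t = 1); each new remainder r_{k+1} = r_{k-1} − q_k·r_k inherits s_{k+1} = s_{k-1} − q_k·s_k, t_{k+1} = t_{k-1} − q_k·t_k, so r_k = a·s_k + b·t_k at every step:
  q = 51: r = 5, s = 1 − 51·0 = 1, t = 0 − 51·1 = -51  (check: 872·1 + 17·(-51) = 5)
  q = 3: r = 2, s = 0 − 3·1 = -3, t = 1 − 3·(-51) = 154  (check: 872·(-3) + 17·154 = 2)
  q = 2: r = 1, s = 1 − 2·(-3) = 7, t = -51 − 2·154 = -359  (check: 872·7 + 17·(-359) = 1)
The row with r = 1 (the gcd) gives the Bezout coefficients s = 7, t = -359.
Result: 872 · (7) + 17 · (-359) = 1.

gcd(872, 17) = 1; s = 7, t = -359 (check: 872·7 + 17·(-359) = 1).


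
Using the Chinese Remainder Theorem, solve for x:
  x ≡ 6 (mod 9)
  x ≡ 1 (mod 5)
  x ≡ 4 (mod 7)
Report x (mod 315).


Moduli 9, 5, 7 are pairwise coprime; by CRT there is a unique solution modulo M = 9 · 5 · 7 = 315.
Solve pairwise, accumulating the modulus:
  Start with x ≡ 6 (mod 9).
  Combine with x ≡ 1 (mod 5): since gcd(9, 5) = 1, we get a unique residue mod 45.
    Write x = 6 + 9·t and substitute into x ≡ 1 (mod 5): 9·t ≡ 1 − 6 = -5 (mod 5).
    Reduce coefficients mod 5: 4·t ≡ 0 (mod 5).
    The inverse of 4 mod 5 is 4 (since 4·4 = 16 = 3·5 + 1), so t ≡ 4·0 = 0 ≡ 0 (mod 5).
    Then x = 6 + 9·0 = 6, valid modulo lcm(9, 5) = 45: x ≡ 6 (mod 45).
  Combine with x ≡ 4 (mod 7): since gcd(45, 7) = 1, we get a unique residue mod 315.
    Write x = 6 + 45·t and substitute into x ≡ 4 (mod 7): 45·t ≡ 4 − 6 = -2 (mod 7).
    Reduce coefficients mod 7: 3·t ≡ 5 (mod 7).
    The inverse of 3 mod 7 is 5 (since 3·5 = 15 = 2·7 + 1), so t ≡ 5·5 = 25 ≡ 4 (mod 7).
    Then x = 6 + 45·4 = 186, valid modulo lcm(45, 7) = 315: x ≡ 186 (mod 315).
Verify: 186 mod 9 = 6 ✓, 186 mod 5 = 1 ✓, 186 mod 7 = 4 ✓.

x ≡ 186 (mod 315).


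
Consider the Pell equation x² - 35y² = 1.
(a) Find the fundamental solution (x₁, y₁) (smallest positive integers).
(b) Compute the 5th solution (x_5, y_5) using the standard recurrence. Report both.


Step 1: Find the fundamental solution (x₁, y₁) of x² - 35y² = 1.
  Expand √35 as a continued fraction. a₀ = ⌊√35⌋ = 5; iterate m_{k+1} = d_k·a_k − m_k, d_{k+1} = (35 − m_{k+1}²)/d_k, a_{k+1} = ⌊(a₀ + m_{k+1})/d_{k+1}⌋ (starting m₀ = 0, d₀ = 1), with convergents p_k = a_k·p_{k-1} + p_{k-2}, q_k = a_k·q_{k-1} + q_{k-2} (p₋₁ = 1, q₋₁ = 0):
  k = 0: a₀ = 5; p₀/q₀ = 5/1; p₀² − 35·q₀² = 25 − 35 = -10.
  k = 1: m = 5, d = 10, a = ⌊(5 + 5)/10⌋ = 1; p/q = (1·5 + 1)/(1·1 + 0) = 6/1; p² − 35·q² = 36 − 35 = 1.
  The first convergent with p² − 35·q² = 1 gives the fundamental solution (x₁, y₁) = (6, 1).
Step 2: Apply the recurrence (x_{n+1}, y_{n+1}) = (x₁x_n + 35y₁y_n, x₁y_n + y₁x_n) repeatedly.
  From (x_1, y_1) = (6, 1): x_2 = 6·6 + 35·1·1 = 71; y_2 = 6·1 + 1·6 = 12.
  From (x_2, y_2) = (71, 12): x_3 = 6·71 + 35·1·12 = 846; y_3 = 6·12 + 1·71 = 143.
  From (x_3, y_3) = (846, 143): x_4 = 6·846 + 35·1·143 = 10081; y_4 = 6·143 + 1·846 = 1704.
  From (x_4, y_4) = (10081, 1704): x_5 = 6·10081 + 35·1·1704 = 120126; y_5 = 6·1704 + 1·10081 = 20305.
Step 3: Verify x_5² - 35·y_5² = 14430255876 - 14430255875 = 1 (should be 1). ✓

(x_1, y_1) = (6, 1); (x_5, y_5) = (120126, 20305).


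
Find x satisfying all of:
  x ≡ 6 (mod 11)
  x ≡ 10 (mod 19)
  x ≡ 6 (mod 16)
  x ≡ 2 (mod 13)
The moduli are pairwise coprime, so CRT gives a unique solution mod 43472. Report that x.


Product of moduli M = 11 · 19 · 16 · 13 = 43472.
Merge one congruence at a time:
  Start: x ≡ 6 (mod 11).
  Combine with x ≡ 10 (mod 19); new modulus lcm = 209.
    Write x = 6 + 11·t and substitute into x ≡ 10 (mod 19): 11·t ≡ 10 − 6 = 4 (mod 19).
    The inverse of 11 mod 19 is 7 (since 11·7 = 77 = 4·19 + 1), so t ≡ 7·4 = 28 ≡ 9 (mod 19).
    Then x = 6 + 11·9 = 105, valid modulo lcm(11, 19) = 209: x ≡ 105 (mod 209).
  Combine with x ≡ 6 (mod 16); new modulus lcm = 3344.
    Write x = 105 + 209·t and substitute into x ≡ 6 (mod 16): 209·t ≡ 6 − 105 = -99 (mod 16).
    Reduce coefficients mod 16: 1·t ≡ 13 (mod 16).
    So t ≡ 13 (mod 16).
    Then x = 105 + 209·13 = 2822, valid modulo lcm(209, 16) = 3344: x ≡ 2822 (mod 3344).
  Combine with x ≡ 2 (mod 13); new modulus lcm = 43472.
    Write x = 2822 + 3344·t and substitute into x ≡ 2 (mod 13): 3344·t ≡ 2 − 2822 = -2820 (mod 13).
    Reduce coefficients mod 13: 3·t ≡ 1 (mod 13).
    The inverse of 3 mod 13 is 9 (since 3·9 = 27 = 2·13 + 1), so t ≡ 9·1 = 9 ≡ 9 (mod 13).
    Then x = 2822 + 3344·9 = 32918, valid modulo lcm(3344, 13) = 43472: x ≡ 32918 (mod 43472).
Verify against each original: 32918 mod 11 = 6, 32918 mod 19 = 10, 32918 mod 16 = 6, 32918 mod 13 = 2.

x ≡ 32918 (mod 43472).


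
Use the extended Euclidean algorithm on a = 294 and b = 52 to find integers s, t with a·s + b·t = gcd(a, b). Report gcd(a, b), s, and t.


Euclidean algorithm on (294, 52) — divide until remainder is 0:
  294 = 5 · 52 + 34
  52 = 1 · 34 + 18
  34 = 1 · 18 + 16
  18 = 1 · 16 + 2
  16 = 8 · 2 + 0
gcd(294, 52) = 2.
Track Bezout coefficients alongside the remainders: start with r₀ = 294 = a·1 + b·0 (s = 1, t = 0) and r₁ = 52 = a·0 + b·1 (s = 0, t = 1); each new remainder r_{k+1} = r_{k-1} − q_k·r_k inherits s_{k+1} = s_{k-1} − q_k·s_k, t_{k+1} = t_{k-1} − q_k·t_k, so r_k = a·s_k + b·t_k at every step:
  q = 5: r = 34, s = 1 − 5·0 = 1, t = 0 − 5·1 = -5  (check: 294·1 + 52·(-5) = 34)
  q = 1: r = 18, s = 0 − 1·1 = -1, t = 1 − 1·(-5) = 6  (check: 294·(-1) + 52·6 = 18)
  q = 1: r = 16, s = 1 − 1·(-1) = 2, t = -5 − 1·6 = -11  (check: 294·2 + 52·(-11) = 16)
  q = 1: r = 2, s = -1 − 1·2 = -3, t = 6 − 1·(-11) = 17  (check: 294·(-3) + 52·17 = 2)
The row with r = 2 (the gcd) gives the Bezout coefficients s = -3, t = 17.
Result: 294 · (-3) + 52 · (17) = 2.

gcd(294, 52) = 2; s = -3, t = 17 (check: 294·(-3) + 52·17 = 2).


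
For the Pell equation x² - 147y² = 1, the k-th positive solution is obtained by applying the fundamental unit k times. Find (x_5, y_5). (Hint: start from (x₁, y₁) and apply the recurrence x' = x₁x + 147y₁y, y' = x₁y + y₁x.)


Step 1: Find the fundamental solution (x₁, y₁) of x² - 147y² = 1.
  Expand √147 as a continued fraction. a₀ = ⌊√147⌋ = 12; iterate m_{k+1} = d_k·a_k − m_k, d_{k+1} = (147 − m_{k+1}²)/d_k, a_{k+1} = ⌊(a₀ + m_{k+1})/d_{k+1}⌋ (starting m₀ = 0, d₀ = 1), with convergents p_k = a_k·p_{k-1} + p_{k-2}, q_k = a_k·q_{k-1} + q_{k-2} (p₋₁ = 1, q₋₁ = 0):
  k = 0: a₀ = 12; p₀/q₀ = 12/1; p₀² − 147·q₀² = 144 − 147 = -3.
  k = 1: m = 12, d = 3, a = ⌊(12 + 12)/3⌋ = 8; p/q = (8·12 + 1)/(8·1 + 0) = 97/8; p² − 147·q² = 9409 − 9408 = 1.
  The first convergent with p² − 147·q² = 1 gives the fundamental solution (x₁, y₁) = (97, 8).
Step 2: Apply the recurrence (x_{n+1}, y_{n+1}) = (x₁x_n + 147y₁y_n, x₁y_n + y₁x_n) repeatedly.
  From (x_1, y_1) = (97, 8): x_2 = 97·97 + 147·8·8 = 18817; y_2 = 97·8 + 8·97 = 1552.
  From (x_2, y_2) = (18817, 1552): x_3 = 97·18817 + 147·8·1552 = 3650401; y_3 = 97·1552 + 8·18817 = 301080.
  From (x_3, y_3) = (3650401, 301080): x_4 = 97·3650401 + 147·8·301080 = 708158977; y_4 = 97·301080 + 8·3650401 = 58407968.
  From (x_4, y_4) = (708158977, 58407968): x_5 = 97·708158977 + 147·8·58407968 = 137379191137; y_5 = 97·58407968 + 8·708158977 = 11330844712.
Step 3: Verify x_5² - 147·y_5² = 18873042157456379352769 - 18873042157456379352768 = 1 (should be 1). ✓

(x_1, y_1) = (97, 8); (x_5, y_5) = (137379191137, 11330844712).


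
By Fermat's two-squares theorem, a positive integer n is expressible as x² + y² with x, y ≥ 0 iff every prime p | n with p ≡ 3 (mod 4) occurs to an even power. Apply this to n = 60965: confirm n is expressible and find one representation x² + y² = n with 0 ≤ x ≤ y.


Step 1: Factor n = 60965 = 5 · 89 · 137.
Step 2: Check the mod-4 condition on each prime factor: 5 ≡ 1 (mod 4), exponent 1; 89 ≡ 1 (mod 4), exponent 1; 137 ≡ 1 (mod 4), exponent 1.
All primes ≡ 3 (mod 4) appear to even exponent (or don't appear), so by the two-squares theorem n IS expressible as a sum of two squares.
Step 3: Build a representation. Here n = 5 · 89 · 137 is a product of primes ≡ 1 (mod 4). Each prime p ≡ 1 (mod 4) is itself a sum of two squares; find a² by testing p − a² for a perfect square:
  5: 5 − 1² = 4 = 2² ⇒ 5 = 1² + 2².
  89: 89 − 1² = 88, 89 − 2² = 85, 89 − 3² = 80, 89 − 4² = 73, 89 − 5² = 64 = 8² ⇒ 89 = 5² + 8².
  137: 137 − 1² = 136, 137 − 2² = 133, 137 − 3² = 128, 137 − 4² = 121 = 11² ⇒ 137 = 4² + 11².
  Combine using the Brahmagupta–Fibonacci identity (a² + b²)(c² + d²) = (ac − bd)² + (ad + bc)² = (ac + bd)² + (ad − bc)²:
  5 · 89 = 445: from (1² + 2²)(5² + 8²), take (1·5 − 2·8, 1·8 + 2·5) = (5 − 16, 8 + 10) = (-11, 18); dropping signs (only squares matter) gives (11, 18); check 11² + 18² = 121 + 324 = 445 ✓.
  445 · 137 = 60965: from (11² + 18²)(4² + 11²), take (11·4 − 18·11, 11·11 + 18·4) = (44 − 198, 121 + 72) = (-154, 193); dropping signs (only squares matter) gives (154, 193); check 154² + 193² = 23716 + 37249 = 60965 ✓.
Step 4: Order so x ≤ y and verify: 154² + 193² = 23716 + 37249 = 60965 = n. ✓

n = 60965 = 154² + 193² (one valid representation with x ≤ y).


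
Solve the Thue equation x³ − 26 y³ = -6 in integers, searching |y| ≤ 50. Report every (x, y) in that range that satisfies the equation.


The equation is x³ - 26y³ = -6. For fixed y, x³ = 26·y³ − 6, so a solution requires the RHS to be a perfect cube.
Strategy: iterate y from -50 to 50, compute RHS = 26·y³ − 6, and check whether it is a (positive or negative) perfect cube.
Check small values of y:
  y = 0: RHS = -6 is not a perfect cube.
  y = 1: RHS = 20 is not a perfect cube.
  y = -1: RHS = -32 is not a perfect cube.
  y = 2: RHS = 202 is not a perfect cube.
  y = -2: RHS = -214 is not a perfect cube.
  y = 3: RHS = 696 is not a perfect cube.
  y = -3: RHS = -708 is not a perfect cube.
Continuing the search up to |y| = 50 finds no solutions either.
No (x, y) in the scanned range satisfies the equation.

No integer solutions with |y| ≤ 50.


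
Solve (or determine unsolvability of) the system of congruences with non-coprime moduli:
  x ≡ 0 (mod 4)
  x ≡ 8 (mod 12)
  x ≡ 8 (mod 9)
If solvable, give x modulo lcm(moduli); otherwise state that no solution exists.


Moduli 4, 12, 9 are not pairwise coprime, so CRT works modulo lcm(m_i) when all pairwise compatibility conditions hold.
Pairwise compatibility: gcd(m_i, m_j) must divide a_i - a_j for every pair.
Merge one congruence at a time:
  Start: x ≡ 0 (mod 4).
  Combine with x ≡ 8 (mod 12): gcd(4, 12) = 4; 8 - 0 = 8, which IS divisible by 4, so compatible.
    Write x = 0 + 4·t and substitute into x ≡ 8 (mod 12): 4·t ≡ 8 − 0 = 8 (mod 12).
    Divide the congruence (and modulus) by g = 4: 1·t ≡ 2 (mod 3).
    So t ≡ 2 (mod 3).
    Then x = 0 + 4·2 = 8, valid modulo lcm(4, 12) = 12: x ≡ 8 (mod 12).
  Combine with x ≡ 8 (mod 9): gcd(12, 9) = 3; 8 - 8 = 0, which IS divisible by 3, so compatible.
    Write x = 8 + 12·t and substitute into x ≡ 8 (mod 9): 12·t ≡ 8 − 8 = 0 (mod 9).
    Divide the congruence (and modulus) by g = 3: 4·t ≡ 0 (mod 3).
    Reduce coefficients mod 3: 1·t ≡ 0 (mod 3).
    So t ≡ 0 (mod 3).
    Then x = 8 + 12·0 = 8, valid modulo lcm(12, 9) = 36: x ≡ 8 (mod 36).
Verify: 8 mod 4 = 0, 8 mod 12 = 8, 8 mod 9 = 8.

x ≡ 8 (mod 36).


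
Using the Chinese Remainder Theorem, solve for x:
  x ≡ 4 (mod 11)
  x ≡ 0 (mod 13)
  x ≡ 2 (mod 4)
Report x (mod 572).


Moduli 11, 13, 4 are pairwise coprime; by CRT there is a unique solution modulo M = 11 · 13 · 4 = 572.
Solve pairwise, accumulating the modulus:
  Start with x ≡ 4 (mod 11).
  Combine with x ≡ 0 (mod 13): since gcd(11, 13) = 1, we get a unique residue mod 143.
    Write x = 4 + 11·t and substitute into x ≡ 0 (mod 13): 11·t ≡ 0 − 4 = -4 (mod 13).
    Reduce coefficients mod 13: 11·t ≡ 9 (mod 13).
    The inverse of 11 mod 13 is 6 (since 11·6 = 66 = 5·13 + 1), so t ≡ 6·9 = 54 ≡ 2 (mod 13).
    Then x = 4 + 11·2 = 26, valid modulo lcm(11, 13) = 143: x ≡ 26 (mod 143).
  Combine with x ≡ 2 (mod 4): since gcd(143, 4) = 1, we get a unique residue mod 572.
    Write x = 26 + 143·t and substitute into x ≡ 2 (mod 4): 143·t ≡ 2 − 26 = -24 (mod 4).
    Reduce coefficients mod 4: 3·t ≡ 0 (mod 4).
    The inverse of 3 mod 4 is 3 (since 3·3 = 9 = 2·4 + 1), so t ≡ 3·0 = 0 ≡ 0 (mod 4).
    Then x = 26 + 143·0 = 26, valid modulo lcm(143, 4) = 572: x ≡ 26 (mod 572).
Verify: 26 mod 11 = 4 ✓, 26 mod 13 = 0 ✓, 26 mod 4 = 2 ✓.

x ≡ 26 (mod 572).


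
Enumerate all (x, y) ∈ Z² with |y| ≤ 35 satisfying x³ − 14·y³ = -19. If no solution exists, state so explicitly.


The equation is x³ - 14y³ = -19. For fixed y, x³ = 14·y³ − 19, so a solution requires the RHS to be a perfect cube.
Strategy: iterate y from -35 to 35, compute RHS = 14·y³ − 19, and check whether it is a (positive or negative) perfect cube.
Check small values of y:
  y = 0: RHS = -19 is not a perfect cube.
  y = 1: RHS = -5 is not a perfect cube.
  y = -1: RHS = -33 is not a perfect cube.
  y = 2: RHS = 93 is not a perfect cube.
  y = -2: RHS = -131 is not a perfect cube.
  y = 3: RHS = 359 is not a perfect cube.
  y = -3: RHS = -397 is not a perfect cube.
Continuing the search up to |y| = 35 finds no solutions either.
No (x, y) in the scanned range satisfies the equation.

No integer solutions with |y| ≤ 35.


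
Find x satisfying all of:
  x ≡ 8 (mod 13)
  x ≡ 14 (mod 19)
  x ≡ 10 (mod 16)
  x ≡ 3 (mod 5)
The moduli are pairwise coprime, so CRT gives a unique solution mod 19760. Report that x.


Product of moduli M = 13 · 19 · 16 · 5 = 19760.
Merge one congruence at a time:
  Start: x ≡ 8 (mod 13).
  Combine with x ≡ 14 (mod 19); new modulus lcm = 247.
    Write x = 8 + 13·t and substitute into x ≡ 14 (mod 19): 13·t ≡ 14 − 8 = 6 (mod 19).
    The inverse of 13 mod 19 is 3 (since 13·3 = 39 = 2·19 + 1), so t ≡ 3·6 = 18 ≡ 18 (mod 19).
    Then x = 8 + 13·18 = 242, valid modulo lcm(13, 19) = 247: x ≡ 242 (mod 247).
  Combine with x ≡ 10 (mod 16); new modulus lcm = 3952.
    Write x = 242 + 247·t and substitute into x ≡ 10 (mod 16): 247·t ≡ 10 − 242 = -232 (mod 16).
    Reduce coefficients mod 16: 7·t ≡ 8 (mod 16).
    The inverse of 7 mod 16 is 7 (since 7·7 = 49 = 3·16 + 1), so t ≡ 7·8 = 56 ≡ 8 (mod 16).
    Then x = 242 + 247·8 = 2218, valid modulo lcm(247, 16) = 3952: x ≡ 2218 (mod 3952).
  Combine with x ≡ 3 (mod 5); new modulus lcm = 19760.
    Write x = 2218 + 3952·t and substitute into x ≡ 3 (mod 5): 3952·t ≡ 3 − 2218 = -2215 (mod 5).
    Reduce coefficients mod 5: 2·t ≡ 0 (mod 5).
    The inverse of 2 mod 5 is 3 (since 2·3 = 6 = 1·5 + 1), so t ≡ 3·0 = 0 ≡ 0 (mod 5).
    Then x = 2218 + 3952·0 = 2218, valid modulo lcm(3952, 5) = 19760: x ≡ 2218 (mod 19760).
Verify against each original: 2218 mod 13 = 8, 2218 mod 19 = 14, 2218 mod 16 = 10, 2218 mod 5 = 3.

x ≡ 2218 (mod 19760).


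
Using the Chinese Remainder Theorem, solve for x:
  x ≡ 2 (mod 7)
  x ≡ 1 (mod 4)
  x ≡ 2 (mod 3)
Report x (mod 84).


Moduli 7, 4, 3 are pairwise coprime; by CRT there is a unique solution modulo M = 7 · 4 · 3 = 84.
Solve pairwise, accumulating the modulus:
  Start with x ≡ 2 (mod 7).
  Combine with x ≡ 1 (mod 4): since gcd(7, 4) = 1, we get a unique residue mod 28.
    Write x = 2 + 7·t and substitute into x ≡ 1 (mod 4): 7·t ≡ 1 − 2 = -1 (mod 4).
    Reduce coefficients mod 4: 3·t ≡ 3 (mod 4).
    The inverse of 3 mod 4 is 3 (since 3·3 = 9 = 2·4 + 1), so t ≡ 3·3 = 9 ≡ 1 (mod 4).
    Then x = 2 + 7·1 = 9, valid modulo lcm(7, 4) = 28: x ≡ 9 (mod 28).
  Combine with x ≡ 2 (mod 3): since gcd(28, 3) = 1, we get a unique residue mod 84.
    Write x = 9 + 28·t and substitute into x ≡ 2 (mod 3): 28·t ≡ 2 − 9 = -7 (mod 3).
    Reduce coefficients mod 3: 1·t ≡ 2 (mod 3).
    So t ≡ 2 (mod 3).
    Then x = 9 + 28·2 = 65, valid modulo lcm(28, 3) = 84: x ≡ 65 (mod 84).
Verify: 65 mod 7 = 2 ✓, 65 mod 4 = 1 ✓, 65 mod 3 = 2 ✓.

x ≡ 65 (mod 84).


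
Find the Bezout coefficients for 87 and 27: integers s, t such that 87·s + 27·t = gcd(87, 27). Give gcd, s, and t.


Euclidean algorithm on (87, 27) — divide until remainder is 0:
  87 = 3 · 27 + 6
  27 = 4 · 6 + 3
  6 = 2 · 3 + 0
gcd(87, 27) = 3.
Track Bezout coefficients alongside the remainders: start with r₀ = 87 = a·1 + b·0 (s = 1, t = 0) and r₁ = 27 = a·0 + b·1 (s = 0, t = 1); each new remainder r_{k+1} = r_{k-1} − q_k·r_k inherits s_{k+1} = s_{k-1} − q_k·s_k, t_{k+1} = t_{k-1} − q_k·t_k, so r_k = a·s_k + b·t_k at every step:
  q = 3: r = 6, s = 1 − 3·0 = 1, t = 0 − 3·1 = -3  (check: 87·1 + 27·(-3) = 6)
  q = 4: r = 3, s = 0 − 4·1 = -4, t = 1 − 4·(-3) = 13  (check: 87·(-4) + 27·13 = 3)
The row with r = 3 (the gcd) gives the Bezout coefficients s = -4, t = 13.
Result: 87 · (-4) + 27 · (13) = 3.

gcd(87, 27) = 3; s = -4, t = 13 (check: 87·(-4) + 27·13 = 3).


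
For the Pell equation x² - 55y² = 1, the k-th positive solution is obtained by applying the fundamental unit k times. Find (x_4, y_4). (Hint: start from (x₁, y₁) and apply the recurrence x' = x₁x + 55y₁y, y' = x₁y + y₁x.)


Step 1: Find the fundamental solution (x₁, y₁) of x² - 55y² = 1.
  Expand √55 as a continued fraction. a₀ = ⌊√55⌋ = 7; iterate m_{k+1} = d_k·a_k − m_k, d_{k+1} = (55 − m_{k+1}²)/d_k, a_{k+1} = ⌊(a₀ + m_{k+1})/d_{k+1}⌋ (starting m₀ = 0, d₀ = 1), with convergents p_k = a_k·p_{k-1} + p_{k-2}, q_k = a_k·q_{k-1} + q_{k-2} (p₋₁ = 1, q₋₁ = 0):
  k = 0: a₀ = 7; p₀/q₀ = 7/1; p₀² − 55·q₀² = 49 − 55 = -6.
  k = 1: m = 7, d = 6, a = ⌊(7 + 7)/6⌋ = 2; p/q = (2·7 + 1)/(2·1 + 0) = 15/2; p² − 55·q² = 225 − 220 = 5.
  k = 2: m = 5, d = 5, a = ⌊(7 + 5)/5⌋ = 2; p/q = (2·15 + 7)/(2·2 + 1) = 37/5; p² − 55·q² = 1369 − 1375 = -6.
  k = 3: m = 5, d = 6, a = ⌊(7 + 5)/6⌋ = 2; p/q = (2·37 + 15)/(2·5 + 2) = 89/12; p² − 55·q² = 7921 − 7920 = 1.
  The first convergent with p² − 55·q² = 1 gives the fundamental solution (x₁, y₁) = (89, 12).
Step 2: Apply the recurrence (x_{n+1}, y_{n+1}) = (x₁x_n + 55y₁y_n, x₁y_n + y₁x_n) repeatedly.
  From (x_1, y_1) = (89, 12): x_2 = 89·89 + 55·12·12 = 15841; y_2 = 89·12 + 12·89 = 2136.
  From (x_2, y_2) = (15841, 2136): x_3 = 89·15841 + 55·12·2136 = 2819609; y_3 = 89·2136 + 12·15841 = 380196.
  From (x_3, y_3) = (2819609, 380196): x_4 = 89·2819609 + 55·12·380196 = 501874561; y_4 = 89·380196 + 12·2819609 = 67672752.
Step 3: Verify x_4² - 55·y_4² = 251878074978942721 - 251878074978942720 = 1 (should be 1). ✓

(x_1, y_1) = (89, 12); (x_4, y_4) = (501874561, 67672752).


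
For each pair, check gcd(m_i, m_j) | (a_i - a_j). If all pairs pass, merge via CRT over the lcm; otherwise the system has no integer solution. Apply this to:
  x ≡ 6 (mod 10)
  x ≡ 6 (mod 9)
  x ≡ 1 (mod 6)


Moduli 10, 9, 6 are not pairwise coprime, so CRT works modulo lcm(m_i) when all pairwise compatibility conditions hold.
Pairwise compatibility: gcd(m_i, m_j) must divide a_i - a_j for every pair.
Merge one congruence at a time:
  Start: x ≡ 6 (mod 10).
  Combine with x ≡ 6 (mod 9): gcd(10, 9) = 1; 6 - 6 = 0, which IS divisible by 1, so compatible.
    Write x = 6 + 10·t and substitute into x ≡ 6 (mod 9): 10·t ≡ 6 − 6 = 0 (mod 9).
    Reduce coefficients mod 9: 1·t ≡ 0 (mod 9).
    So t ≡ 0 (mod 9).
    Then x = 6 + 10·0 = 6, valid modulo lcm(10, 9) = 90: x ≡ 6 (mod 90).
  Combine with x ≡ 1 (mod 6): gcd(90, 6) = 6, and 1 - 6 = -5 is NOT divisible by 6.
    ⇒ system is inconsistent (no integer solution).

No solution (the system is inconsistent).


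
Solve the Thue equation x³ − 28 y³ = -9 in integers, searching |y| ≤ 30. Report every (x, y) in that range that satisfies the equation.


The equation is x³ - 28y³ = -9. For fixed y, x³ = 28·y³ − 9, so a solution requires the RHS to be a perfect cube.
Strategy: iterate y from -30 to 30, compute RHS = 28·y³ − 9, and check whether it is a (positive or negative) perfect cube.
Check small values of y:
  y = 0: RHS = -9 is not a perfect cube.
  y = 1: RHS = 19 is not a perfect cube.
  y = -1: RHS = -37 is not a perfect cube.
  y = 2: RHS = 215 is not a perfect cube.
  y = -2: RHS = -233 is not a perfect cube.
  y = 3: RHS = 747 is not a perfect cube.
  y = -3: RHS = -765 is not a perfect cube.
Continuing the search up to |y| = 30 finds no solutions either.
No (x, y) in the scanned range satisfies the equation.

No integer solutions with |y| ≤ 30.


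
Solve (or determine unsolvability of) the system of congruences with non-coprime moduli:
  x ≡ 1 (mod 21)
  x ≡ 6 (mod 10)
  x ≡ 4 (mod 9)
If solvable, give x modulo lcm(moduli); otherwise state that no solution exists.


Moduli 21, 10, 9 are not pairwise coprime, so CRT works modulo lcm(m_i) when all pairwise compatibility conditions hold.
Pairwise compatibility: gcd(m_i, m_j) must divide a_i - a_j for every pair.
Merge one congruence at a time:
  Start: x ≡ 1 (mod 21).
  Combine with x ≡ 6 (mod 10): gcd(21, 10) = 1; 6 - 1 = 5, which IS divisible by 1, so compatible.
    Write x = 1 + 21·t and substitute into x ≡ 6 (mod 10): 21·t ≡ 6 − 1 = 5 (mod 10).
    Reduce coefficients mod 10: 1·t ≡ 5 (mod 10).
    So t ≡ 5 (mod 10).
    Then x = 1 + 21·5 = 106, valid modulo lcm(21, 10) = 210: x ≡ 106 (mod 210).
  Combine with x ≡ 4 (mod 9): gcd(210, 9) = 3; 4 - 106 = -102, which IS divisible by 3, so compatible.
    Write x = 106 + 210·t and substitute into x ≡ 4 (mod 9): 210·t ≡ 4 − 106 = -102 (mod 9).
    Divide the congruence (and modulus) by g = 3: 70·t ≡ -34 (mod 3).
    Reduce coefficients mod 3: 1·t ≡ 2 (mod 3).
    So t ≡ 2 (mod 3).
    Then x = 106 + 210·2 = 526, valid modulo lcm(210, 9) = 630: x ≡ 526 (mod 630).
Verify: 526 mod 21 = 1, 526 mod 10 = 6, 526 mod 9 = 4.

x ≡ 526 (mod 630).


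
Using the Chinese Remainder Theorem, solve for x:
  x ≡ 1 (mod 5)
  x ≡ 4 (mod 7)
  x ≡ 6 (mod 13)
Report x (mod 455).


Moduli 5, 7, 13 are pairwise coprime; by CRT there is a unique solution modulo M = 5 · 7 · 13 = 455.
Solve pairwise, accumulating the modulus:
  Start with x ≡ 1 (mod 5).
  Combine with x ≡ 4 (mod 7): since gcd(5, 7) = 1, we get a unique residue mod 35.
    Write x = 1 + 5·t and substitute into x ≡ 4 (mod 7): 5·t ≡ 4 − 1 = 3 (mod 7).
    The inverse of 5 mod 7 is 3 (since 5·3 = 15 = 2·7 + 1), so t ≡ 3·3 = 9 ≡ 2 (mod 7).
    Then x = 1 + 5·2 = 11, valid modulo lcm(5, 7) = 35: x ≡ 11 (mod 35).
  Combine with x ≡ 6 (mod 13): since gcd(35, 13) = 1, we get a unique residue mod 455.
    Write x = 11 + 35·t and substitute into x ≡ 6 (mod 13): 35·t ≡ 6 − 11 = -5 (mod 13).
    Reduce coefficients mod 13: 9·t ≡ 8 (mod 13).
    The inverse of 9 mod 13 is 3 (since 9·3 = 27 = 2·13 + 1), so t ≡ 3·8 = 24 ≡ 11 (mod 13).
    Then x = 11 + 35·11 = 396, valid modulo lcm(35, 13) = 455: x ≡ 396 (mod 455).
Verify: 396 mod 5 = 1 ✓, 396 mod 7 = 4 ✓, 396 mod 13 = 6 ✓.

x ≡ 396 (mod 455).


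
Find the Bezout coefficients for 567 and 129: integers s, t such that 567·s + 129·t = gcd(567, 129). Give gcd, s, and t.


Euclidean algorithm on (567, 129) — divide until remainder is 0:
  567 = 4 · 129 + 51
  129 = 2 · 51 + 27
  51 = 1 · 27 + 24
  27 = 1 · 24 + 3
  24 = 8 · 3 + 0
gcd(567, 129) = 3.
Track Bezout coefficients alongside the remainders: start with r₀ = 567 = a·1 + b·0 (s = 1, t = 0) and r₁ = 129 = a·0 + b·1 (s = 0, t = 1); each new remainder r_{k+1} = r_{k-1} − q_k·r_k inherits s_{k+1} = s_{k-1} − q_k·s_k, t_{k+1} = t_{k-1} − q_k·t_k, so r_k = a·s_k + b·t_k at every step:
  q = 4: r = 51, s = 1 − 4·0 = 1, t = 0 − 4·1 = -4  (check: 567·1 + 129·(-4) = 51)
  q = 2: r = 27, s = 0 − 2·1 = -2, t = 1 − 2·(-4) = 9  (check: 567·(-2) + 129·9 = 27)
  q = 1: r = 24, s = 1 − 1·(-2) = 3, t = -4 − 1·9 = -13  (check: 567·3 + 129·(-13) = 24)
  q = 1: r = 3, s = -2 − 1·3 = -5, t = 9 − 1·(-13) = 22  (check: 567·(-5) + 129·22 = 3)
The row with r = 3 (the gcd) gives the Bezout coefficients s = -5, t = 22.
Result: 567 · (-5) + 129 · (22) = 3.

gcd(567, 129) = 3; s = -5, t = 22 (check: 567·(-5) + 129·22 = 3).


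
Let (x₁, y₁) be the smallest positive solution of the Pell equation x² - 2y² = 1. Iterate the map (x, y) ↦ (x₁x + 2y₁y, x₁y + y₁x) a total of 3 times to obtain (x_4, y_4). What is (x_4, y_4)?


Step 1: Find the fundamental solution (x₁, y₁) of x² - 2y² = 1.
  Expand √2 as a continued fraction. a₀ = ⌊√2⌋ = 1; iterate m_{k+1} = d_k·a_k − m_k, d_{k+1} = (2 − m_{k+1}²)/d_k, a_{k+1} = ⌊(a₀ + m_{k+1})/d_{k+1}⌋ (starting m₀ = 0, d₀ = 1), with convergents p_k = a_k·p_{k-1} + p_{k-2}, q_k = a_k·q_{k-1} + q_{k-2} (p₋₁ = 1, q₋₁ = 0):
  k = 0: a₀ = 1; p₀/q₀ = 1/1; p₀² − 2·q₀² = 1 − 2 = -1.
  k = 1: m = 1, d = 1, a = ⌊(1 + 1)/1⌋ = 2; p/q = (2·1 + 1)/(2·1 + 0) = 3/2; p² − 2·q² = 9 − 8 = 1.
  The first convergent with p² − 2·q² = 1 gives the fundamental solution (x₁, y₁) = (3, 2).
Step 2: Apply the recurrence (x_{n+1}, y_{n+1}) = (x₁x_n + 2y₁y_n, x₁y_n + y₁x_n) repeatedly.
  From (x_1, y_1) = (3, 2): x_2 = 3·3 + 2·2·2 = 17; y_2 = 3·2 + 2·3 = 12.
  From (x_2, y_2) = (17, 12): x_3 = 3·17 + 2·2·12 = 99; y_3 = 3·12 + 2·17 = 70.
  From (x_3, y_3) = (99, 70): x_4 = 3·99 + 2·2·70 = 577; y_4 = 3·70 + 2·99 = 408.
Step 3: Verify x_4² - 2·y_4² = 332929 - 332928 = 1 (should be 1). ✓

(x_1, y_1) = (3, 2); (x_4, y_4) = (577, 408).


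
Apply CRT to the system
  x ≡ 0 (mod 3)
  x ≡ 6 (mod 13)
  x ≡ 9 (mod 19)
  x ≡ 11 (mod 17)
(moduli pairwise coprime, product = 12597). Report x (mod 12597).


Product of moduli M = 3 · 13 · 19 · 17 = 12597.
Merge one congruence at a time:
  Start: x ≡ 0 (mod 3).
  Combine with x ≡ 6 (mod 13); new modulus lcm = 39.
    Write x = 0 + 3·t and substitute into x ≡ 6 (mod 13): 3·t ≡ 6 − 0 = 6 (mod 13).
    The inverse of 3 mod 13 is 9 (since 3·9 = 27 = 2·13 + 1), so t ≡ 9·6 = 54 ≡ 2 (mod 13).
    Then x = 0 + 3·2 = 6, valid modulo lcm(3, 13) = 39: x ≡ 6 (mod 39).
  Combine with x ≡ 9 (mod 19); new modulus lcm = 741.
    Write x = 6 + 39·t and substitute into x ≡ 9 (mod 19): 39·t ≡ 9 − 6 = 3 (mod 19).
    Reduce coefficients mod 19: 1·t ≡ 3 (mod 19).
    So t ≡ 3 (mod 19).
    Then x = 6 + 39·3 = 123, valid modulo lcm(39, 19) = 741: x ≡ 123 (mod 741).
  Combine with x ≡ 11 (mod 17); new modulus lcm = 12597.
    Write x = 123 + 741·t and substitute into x ≡ 11 (mod 17): 741·t ≡ 11 − 123 = -112 (mod 17).
    Reduce coefficients mod 17: 10·t ≡ 7 (mod 17).
    The inverse of 10 mod 17 is 12 (since 10·12 = 120 = 7·17 + 1), so t ≡ 12·7 = 84 ≡ 16 (mod 17).
    Then x = 123 + 741·16 = 11979, valid modulo lcm(741, 17) = 12597: x ≡ 11979 (mod 12597).
Verify against each original: 11979 mod 3 = 0, 11979 mod 13 = 6, 11979 mod 19 = 9, 11979 mod 17 = 11.

x ≡ 11979 (mod 12597).
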